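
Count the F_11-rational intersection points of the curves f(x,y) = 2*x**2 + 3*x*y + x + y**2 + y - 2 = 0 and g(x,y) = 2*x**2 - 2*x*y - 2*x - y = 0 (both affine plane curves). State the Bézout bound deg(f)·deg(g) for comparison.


Common zeros: {(4, 10)}; count = 1; Bézout bound = 4.

deg(f) = 2, deg(g) = 2, so Bézout bound = 4.
Scan x ∈ F_11. For each x, list the y ∈ F_11 with f(x, y) ≡ 0 and those with g(x, y) ≡ 0 (mod 11); the common zeros in that column are the intersection.
  x = 0: f ≡ 0 at y ∈ {1, 9}; g ≡ 0 at y ∈ {0}; common: ∅.
  x = 1: f ≡ 0 at y ∈ {3, 4}; g ≡ 0 at y ∈ {0}; common: ∅.
  x = 2: f ≡ 0 at y ∈ ∅; g ≡ 0 at y ∈ {3}; common: ∅.
  x = 3: f ≡ 0 at y ∈ ∅; g ≡ 0 at y ∈ {8}; common: ∅.
  x = 4: f ≡ 0 at y ∈ {10}; g ≡ 0 at y ∈ {10}; common: {10}.
  x = 5: f ≡ 0 at y ∈ {3}; g ≡ 0 at y ∈ ∅; common: ∅.
  x = 6: f ≡ 0 at y ∈ ∅; g ≡ 0 at y ∈ {8}; common: ∅.
  x = 7: f ≡ 0 at y ∈ ∅; g ≡ 0 at y ∈ {10}; common: ∅.
  x = 8: f ≡ 0 at y ∈ {9, 10}; g ≡ 0 at y ∈ {4}; common: ∅.
  x = 9: f ≡ 0 at y ∈ {1, 4}; g ≡ 0 at y ∈ {7}; common: ∅.
  x = 10: f ≡ 0 at y ∈ ∅; g ≡ 0 at y ∈ {7}; common: ∅.
Collecting: common zeros = {(4, 10)}, so the count is 1.
Comparison with the Bézout bound: 1 ≤ 4 = deg(f)·deg(g), as expected for curves with no common component (the affine F_11-count falls short of the bound because intersections may lie at infinity, over extension fields, or carry multiplicity).


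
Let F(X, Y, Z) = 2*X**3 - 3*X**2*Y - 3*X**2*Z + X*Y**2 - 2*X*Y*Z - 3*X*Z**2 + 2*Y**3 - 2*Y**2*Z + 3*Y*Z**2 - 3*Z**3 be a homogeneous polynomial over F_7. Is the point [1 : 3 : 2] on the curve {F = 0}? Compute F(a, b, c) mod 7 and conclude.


F(1,3,2) ≡ 2 (mod 7); P is NOT on the curve.

Evaluate F(1, 3, 2) term-by-term (mod 7).
  2*X**3 ↦ 2·1·1·1 = 2
  -3*X**2*Y ↦ -3·1·3·1 = -9
  -3*X**2*Z ↦ -3·1·1·2 = -6
  X*Y**2 ↦ 1·1·9·1 = 9
  -2*X*Y*Z ↦ -2·1·3·2 = -12
  -3*X*Z**2 ↦ -3·1·1·4 = -12
  2*Y**3 ↦ 2·1·27·1 = 54
  -2*Y**2*Z ↦ -2·1·9·2 = -36
  3*Y*Z**2 ↦ 3·1·3·4 = 36
  -3*Z**3 ↦ -3·1·1·8 = -24
Sum: F(1, 3, 2) = (2) + (-9) + (-6) + (9) + (-12) + (-12) + (54) + (-36) + (36) + (-24) = 2.
Reducing mod 7: 2 ≡ 2 (mod 7).
Since F(a, b, c) ≡ 2 ≠ 0 (mod 7), P does NOT lie on the curve.


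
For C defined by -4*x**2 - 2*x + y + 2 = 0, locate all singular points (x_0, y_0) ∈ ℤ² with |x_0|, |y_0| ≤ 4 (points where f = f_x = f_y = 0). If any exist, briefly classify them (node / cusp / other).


No singular points in the scanned grid; C is smooth there.

Compute partial derivatives:
  f_x = -8*x - 2.
  f_y = 1.
f_y = 1 is a nonzero constant, so f_y never vanishes: no point (x, y) can satisfy f = f_x = f_y = 0. In particular no (x, y) ∈ {−4, ..., 4}² is singular; the curve is smooth.


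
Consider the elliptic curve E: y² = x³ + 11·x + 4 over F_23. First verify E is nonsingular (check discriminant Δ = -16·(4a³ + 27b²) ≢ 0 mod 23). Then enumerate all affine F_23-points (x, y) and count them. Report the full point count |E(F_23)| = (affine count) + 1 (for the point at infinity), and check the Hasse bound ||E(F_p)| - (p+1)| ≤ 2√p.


Affine points = {(0, 2), (0, 21), (1, 4), (1, 19), (3, 8), (3, 15), (5, 0), (8, 11), (8, 12), (9, 2), (9, 21), (12, 1), (12, 22), (14, 2), (14, 21), (15, 5), (15, 18), (18, 10), (18, 13), (20, 6), (20, 17)}; affine count = 21; |E(F_23)| = 22.

Discriminant check: Δ ∝ 4a³ + 27b² = 4·11³ + 27·4² = 4·1331 + 27·16 ≡ 6 (mod 23). Nonzero ⇒ E is nonsingular.
For each x ∈ F_23, compute rhs = x³ + 11·x + 4 mod 23, then count y ∈ F_23 with y² ≡ rhs.
  x = 0: rhs = 4, matching y values: 2, 21 (2 points).
  x = 1: rhs = 16, matching y values: 4, 19 (2 points).
  x = 2: rhs = 11, matching y values: none (0 points).
  x = 3: rhs = 18, matching y values: 8, 15 (2 points).
  x = 4: rhs = 20, matching y values: none (0 points).
  x = 5: rhs = 0, matching y values: 0 (1 points).
  x = 6: rhs = 10, matching y values: none (0 points).
  x = 7: rhs = 10, matching y values: none (0 points).
  x = 8: rhs = 6, matching y values: 11, 12 (2 points).
  x = 9: rhs = 4, matching y values: 2, 21 (2 points).
  x = 10: rhs = 10, matching y values: none (0 points).
  x = 11: rhs = 7, matching y values: none (0 points).
  x = 12: rhs = 1, matching y values: 1, 22 (2 points).
  x = 13: rhs = 21, matching y values: none (0 points).
  x = 14: rhs = 4, matching y values: 2, 21 (2 points).
  x = 15: rhs = 2, matching y values: 5, 18 (2 points).
  x = 16: rhs = 21, matching y values: none (0 points).
  x = 17: rhs = 21, matching y values: none (0 points).
  x = 18: rhs = 8, matching y values: 10, 13 (2 points).
  x = 19: rhs = 11, matching y values: none (0 points).
  x = 20: rhs = 13, matching y values: 6, 17 (2 points).
  x = 21: rhs = 20, matching y values: none (0 points).
  x = 22: rhs = 15, matching y values: none (0 points).
Total affine count: 21.
Full point count |E(F_23)| = 21 + 1 = 22.
Hasse bound: |22 − (23+1)| = |-2| = 2 ≤ 2√23 ≈ 9.5917 ✓.


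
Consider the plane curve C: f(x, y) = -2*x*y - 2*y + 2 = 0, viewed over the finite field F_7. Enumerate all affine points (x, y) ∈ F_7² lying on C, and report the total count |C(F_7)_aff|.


Affine F_7-points: {(0, 1), (1, 4), (2, 5), (3, 2), (4, 3), (5, 6)}; count = 6.

For each of the 49 pairs (x, y) ∈ F_7², evaluate f(x, y) mod 7. Record the zeros.
  x = 0: [0↦2, 1↦0, 2↦5, 3↦3, 4↦1, 5↦6, 6↦4]  zeros at y ∈ {1}
  x = 1: [0↦2, 1↦5, 2↦1, 3↦4, 4↦0, 5↦3, 6↦6]  zeros at y ∈ {4}
  x = 2: [0↦2, 1↦3, 2↦4, 3↦5, 4↦6, 5↦0, 6↦1]  zeros at y ∈ {5}
  x = 3: [0↦2, 1↦1, 2↦0, 3↦6, 4↦5, 5↦4, 6↦3]  zeros at y ∈ {2}
  x = 4: [0↦2, 1↦6, 2↦3, 3↦0, 4↦4, 5↦1, 6↦5]  zeros at y ∈ {3}
  x = 5: [0↦2, 1↦4, 2↦6, 3↦1, 4↦3, 5↦5, 6↦0]  zeros at y ∈ {6}
  x = 6: [0↦2, 1↦2, 2↦2, 3↦2, 4↦2, 5↦2, 6↦2]  zeros at y ∈ ∅
Collecting zeros: affine points = {(0, 1), (1, 4), (2, 5), (3, 2), (4, 3), (5, 6)}.
Total count |C(F_7)_aff| = 6.


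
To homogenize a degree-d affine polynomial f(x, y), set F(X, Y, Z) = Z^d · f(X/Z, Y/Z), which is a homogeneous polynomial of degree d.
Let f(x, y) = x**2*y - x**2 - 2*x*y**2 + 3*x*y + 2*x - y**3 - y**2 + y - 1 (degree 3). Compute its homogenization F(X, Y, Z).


F(X, Y, Z) = X**2*Y - X**2*Z - 2*X*Y**2 + 3*X*Y*Z + 2*X*Z**2 - Y**3 - Y**2*Z + Y*Z**2 - Z**3

deg(f) = 3.
Substitute x = X/Z, y = Y/Z into f, then multiply by Z^3.
  monomial 1·x^2·y^1 ↦ 1·X^2·Y^1·Z^0.
  monomial -1·x^2·y^0 ↦ -1·X^2·Y^0·Z^1.
  monomial -2·x^1·y^2 ↦ -2·X^1·Y^2·Z^0.
  monomial 3·x^1·y^1 ↦ 3·X^1·Y^1·Z^1.
  monomial 2·x^1·y^0 ↦ 2·X^1·Y^0·Z^2.
  monomial -1·x^0·y^3 ↦ -1·X^0·Y^3·Z^0.
  monomial -1·x^0·y^2 ↦ -1·X^0·Y^2·Z^1.
  monomial 1·x^0·y^1 ↦ 1·X^0·Y^1·Z^2.
  monomial -1·x^0·y^0 ↦ -1·X^0·Y^0·Z^3.
Collecting: F(X, Y, Z) = X**2*Y - X**2*Z - 2*X*Y**2 + 3*X*Y*Z + 2*X*Z**2 - Y**3 - Y**2*Z + Y*Z**2 - Z**3.


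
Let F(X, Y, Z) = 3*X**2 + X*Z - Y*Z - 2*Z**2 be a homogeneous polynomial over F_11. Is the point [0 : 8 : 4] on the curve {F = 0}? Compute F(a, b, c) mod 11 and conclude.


F(0,8,4) ≡ 2 (mod 11); P is NOT on the curve.

Evaluate F(0, 8, 4) term-by-term (mod 11).
  3*X**2 ↦ 3·0·1·1 = 0
  X*Z ↦ 1·0·1·4 = 0
  -Y*Z ↦ -1·1·8·4 = -32
  -2*Z**2 ↦ -2·1·1·16 = -32
Sum: F(0, 8, 4) = (0) + (0) + (-32) + (-32) = -64.
Reducing mod 11: -64 ≡ 2 (mod 11).
Since F(a, b, c) ≡ 2 ≠ 0 (mod 11), P does NOT lie on the curve.


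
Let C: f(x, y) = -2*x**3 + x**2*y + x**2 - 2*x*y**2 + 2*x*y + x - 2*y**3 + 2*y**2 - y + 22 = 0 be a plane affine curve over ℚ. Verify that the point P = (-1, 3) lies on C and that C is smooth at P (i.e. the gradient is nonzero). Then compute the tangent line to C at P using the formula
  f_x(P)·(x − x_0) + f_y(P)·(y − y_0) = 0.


Tangent line at P: -25*x - 32*y + 71 = 0.

Step 1: f(-1, 3) = 0, so P lies on C.
Step 2: partial derivatives
  f_x(x, y) = -6*x**2 + 2*x*y + 2*x - 2*y**2 + 2*y + 1, f_y(x, y) = x**2 - 4*x*y + 2*x - 6*y**2 + 4*y - 1.
  f_x(P) = -25, f_y(P) = -32 (gradient nonzero, so P is smooth).
Step 3: tangent line at P: -25·(x − -1) + -32·(y − 3) = 0.
Expanding: -25*x - 32*y + 71 = 0.


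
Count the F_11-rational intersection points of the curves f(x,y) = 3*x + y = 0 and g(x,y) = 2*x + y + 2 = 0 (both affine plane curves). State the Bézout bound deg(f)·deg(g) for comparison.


Common zeros: {(2, 5)}; count = 1; Bézout bound = 1.

deg(f) = 1, deg(g) = 1, so Bézout bound = 1.
Scan x ∈ F_11. For each x, list the y ∈ F_11 with f(x, y) ≡ 0 and those with g(x, y) ≡ 0 (mod 11); the common zeros in that column are the intersection.
  x = 0: f ≡ 0 at y ∈ {0}; g ≡ 0 at y ∈ {9}; common: ∅.
  x = 1: f ≡ 0 at y ∈ {8}; g ≡ 0 at y ∈ {7}; common: ∅.
  x = 2: f ≡ 0 at y ∈ {5}; g ≡ 0 at y ∈ {5}; common: {5}.
  x = 3: f ≡ 0 at y ∈ {2}; g ≡ 0 at y ∈ {3}; common: ∅.
  x = 4: f ≡ 0 at y ∈ {10}; g ≡ 0 at y ∈ {1}; common: ∅.
  x = 5: f ≡ 0 at y ∈ {7}; g ≡ 0 at y ∈ {10}; common: ∅.
  x = 6: f ≡ 0 at y ∈ {4}; g ≡ 0 at y ∈ {8}; common: ∅.
  x = 7: f ≡ 0 at y ∈ {1}; g ≡ 0 at y ∈ {6}; common: ∅.
  x = 8: f ≡ 0 at y ∈ {9}; g ≡ 0 at y ∈ {4}; common: ∅.
  x = 9: f ≡ 0 at y ∈ {6}; g ≡ 0 at y ∈ {2}; common: ∅.
  x = 10: f ≡ 0 at y ∈ {3}; g ≡ 0 at y ∈ {0}; common: ∅.
Collecting: common zeros = {(2, 5)}, so the count is 1.
Comparison with the Bézout bound: 1 ≤ 1 = deg(f)·deg(g), as expected for curves with no common component (the bound is attained).


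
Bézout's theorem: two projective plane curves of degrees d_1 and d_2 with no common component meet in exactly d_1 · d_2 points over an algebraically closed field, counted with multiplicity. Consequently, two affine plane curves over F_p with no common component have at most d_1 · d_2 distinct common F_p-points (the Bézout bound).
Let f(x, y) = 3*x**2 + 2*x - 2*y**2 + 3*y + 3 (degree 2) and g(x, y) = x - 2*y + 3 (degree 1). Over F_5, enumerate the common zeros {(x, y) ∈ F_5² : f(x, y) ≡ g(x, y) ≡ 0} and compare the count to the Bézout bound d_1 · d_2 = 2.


Common zeros: {(4, 1)}; count = 1; Bézout bound = 2.

deg(f) = 2, deg(g) = 1, so Bézout bound = 2.
Scan x ∈ F_5. For each x, list the y ∈ F_5 with f(x, y) ≡ 0 and those with g(x, y) ≡ 0 (mod 5); the common zeros in that column are the intersection.
  x = 0: f ≡ 0 at y ∈ ∅; g ≡ 0 at y ∈ {4}; common: ∅.
  x = 1: f ≡ 0 at y ∈ ∅; g ≡ 0 at y ∈ {2}; common: ∅.
  x = 2: f ≡ 0 at y ∈ {1, 3}; g ≡ 0 at y ∈ {0}; common: ∅.
  x = 3: f ≡ 0 at y ∈ ∅; g ≡ 0 at y ∈ {3}; common: ∅.
  x = 4: f ≡ 0 at y ∈ {1, 3}; g ≡ 0 at y ∈ {1}; common: {1}.
Collecting: common zeros = {(4, 1)}, so the count is 1.
Comparison with the Bézout bound: 1 ≤ 2 = deg(f)·deg(g), as expected for curves with no common component (the affine F_5-count falls short of the bound because intersections may lie at infinity, over extension fields, or carry multiplicity).


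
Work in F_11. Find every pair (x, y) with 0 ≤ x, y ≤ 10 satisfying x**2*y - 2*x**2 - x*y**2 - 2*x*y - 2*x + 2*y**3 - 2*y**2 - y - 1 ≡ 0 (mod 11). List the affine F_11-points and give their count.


Affine F_11-points: {(2, 5), (3, 5), (5, 4), (5, 8), (6, 2), (8, 4), (8, 6), (10, 6)}; count = 8.

For each of the 121 pairs (x, y) ∈ F_11², evaluate f(x, y) mod 11. Record the zeros.
  x = 0: [0↦10, 1↦9, 2↦5, 3↦10, 4↦3, 5↦7, 6↦1, 7↦8, 8↦7, 9↦10, 10↦7]  zeros at y ∈ ∅
  x = 1: [0↦6, 1↦3, 2↦6, 3↦5, 4↦1, 5↦6, 6↦10, 7↦3, 8↦8, 9↦4, 10↦3]  zeros at y ∈ ∅
  x = 2: [0↦9, 1↦6, 2↦7, 3↦2, 4↦3, 5↦0, 6↦5, 7↦8, 8↦10, 9↦1, 10↦4]  zeros at y ∈ {5}
  x = 3: [0↦8, 1↦7, 2↦8, 3↦1, 4↦9, 5↦0, 6↦8, 7↦1, 8↦2, 9↦1, 10↦10]  zeros at y ∈ {5}
  x = 4: [0↦3, 1↦6, 2↦9, 3↦2, 4↦8, 5↦6, 6↦8, 7↦4, 8↦6, 9↦4, 10↦10]  zeros at y ∈ ∅
  x = 5: [0↦5, 1↦3, 2↦10, 3↦5, 4↦0, 5↦7, 6↦5, 7↦6, 8↦0, 9↦10, 10↦4]  zeros at y ∈ {4, 8}
  x = 6: [0↦3, 1↦9, 2↦0, 3↦10, 4↦7, 5↦3, 6↦10, 7↦7, 8↦6, 9↦8, 10↦3]  zeros at y ∈ {2}
  x = 7: [0↦8, 1↦2, 2↦1, 3↦6, 4↦7, 5↦5, 6↦1, 7↦7, 8↦2, 9↦9, 10↦7]  zeros at y ∈ ∅
  x = 8: [0↦9, 1↦4, 2↦2, 3↦4, 4↦0, 5↦2, 6↦0, 7↦6, 8↦10, 9↦2, 10↦5]  zeros at y ∈ {4, 6}
  x = 9: [0↦6, 1↦4, 2↦3, 3↦4, 4↦8, 5↦5, 6↦7, 7↦4, 8↦8, 9↦9, 10↦8]  zeros at y ∈ ∅
  x = 10: [0↦10, 1↦2, 2↦4, 3↦6, 4↦9, 5↦3, 6↦0, 7↦1, 8↦7, 9↦8, 10↦5]  zeros at y ∈ {6}
Collecting zeros: affine points = {(2, 5), (3, 5), (5, 4), (5, 8), (6, 2), (8, 4), (8, 6), (10, 6)}.
Total count |C(F_11)_aff| = 8.


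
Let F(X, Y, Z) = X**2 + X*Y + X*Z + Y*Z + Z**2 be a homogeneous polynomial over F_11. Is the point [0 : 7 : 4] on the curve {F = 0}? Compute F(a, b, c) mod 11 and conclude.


F(0,7,4) ≡ 0 (mod 11); P is on the curve.

Evaluate F(0, 7, 4) term-by-term (mod 11).
  X**2 ↦ 1·0·1·1 = 0
  X*Y ↦ 1·0·7·1 = 0
  X*Z ↦ 1·0·1·4 = 0
  Y*Z ↦ 1·1·7·4 = 28
  Z**2 ↦ 1·1·1·16 = 16
Sum: F(0, 7, 4) = (0) + (0) + (0) + (28) + (16) = 44.
Reducing mod 11: 44 ≡ 0 (mod 11).
Since F(a, b, c) ≡ 0 (mod 11), P lies on the curve.


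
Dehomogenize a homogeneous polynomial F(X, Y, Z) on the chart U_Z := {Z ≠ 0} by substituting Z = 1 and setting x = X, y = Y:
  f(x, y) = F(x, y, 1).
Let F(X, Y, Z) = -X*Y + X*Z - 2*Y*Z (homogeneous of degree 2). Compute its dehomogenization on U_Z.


f(x, y) = -x*y + x - 2*y

On U_Z we set Z = 1. Each monomial c·X^i·Y^j·Z^k in F becomes c·x^i·y^j·1^k = c·x^i·y^j.
Substituting Z = 1: F(X, Y, 1) = -x*y + x - 2*y.
Note: deg(f) ≤ deg(F) = 2; strict inequality happens when F is divisible by Z (lost terms).


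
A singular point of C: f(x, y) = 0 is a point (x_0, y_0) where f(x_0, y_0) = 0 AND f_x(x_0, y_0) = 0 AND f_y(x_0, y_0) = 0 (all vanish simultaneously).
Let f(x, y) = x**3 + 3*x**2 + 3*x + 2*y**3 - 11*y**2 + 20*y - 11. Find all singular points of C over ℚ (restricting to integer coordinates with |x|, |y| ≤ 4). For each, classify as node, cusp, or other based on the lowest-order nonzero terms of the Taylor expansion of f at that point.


Singular points: {(-1, 2)}; classification: cusp.

Compute partial derivatives:
  f_x = 3*x**2 + 6*x + 3.
  f_y = 6*y**2 - 22*y + 20.
Scan x_0 ∈ {−4, ..., 4}. For each x_0, f_y(x_0, y) is a polynomial in y; find its integer roots y ∈ {−4, ..., 4}, then test f_x and f at those candidates.
  x = -4: f_y(-4, y) = 6*y**2 - 22*y + 20; vanishes at y ∈ {2}. (-4, 2): f_x = 27 ≠ 0.
  x = -3: f_y(-3, y) = 6*y**2 - 22*y + 20; vanishes at y ∈ {2}. (-3, 2): f_x = 12 ≠ 0.
  x = -2: f_y(-2, y) = 6*y**2 - 22*y + 20; vanishes at y ∈ {2}. (-2, 2): f_x = 3 ≠ 0.
  x = -1: f_y(-1, y) = 6*y**2 - 22*y + 20; vanishes at y ∈ {2}. (-1, 2): f_x = 0, f = 0 — SINGULAR.
  x = 0: f_y(0, y) = 6*y**2 - 22*y + 20; vanishes at y ∈ {2}. (0, 2): f_x = 3 ≠ 0.
  x = 1: f_y(1, y) = 6*y**2 - 22*y + 20; vanishes at y ∈ {2}. (1, 2): f_x = 12 ≠ 0.
  x = 2: f_y(2, y) = 6*y**2 - 22*y + 20; vanishes at y ∈ {2}. (2, 2): f_x = 27 ≠ 0.
  x = 3: f_y(3, y) = 6*y**2 - 22*y + 20; vanishes at y ∈ {2}. (3, 2): f_x = 48 ≠ 0.
  x = 4: f_y(4, y) = 6*y**2 - 22*y + 20; vanishes at y ∈ {2}. (4, 2): f_x = 75 ≠ 0.
Only singular point on the grid: (-1, 2).
Classify: substitute x = -1 + u, y = 2 + v and expand: f = u**3 + 2*v**3 + v**2.
No constant or linear terms (consistent with a singular point). Quadratic part: v**2. Cubic part: u**3 + 2*v**3.
The quadratic part v**2 is a perfect square, so there is a single (double) tangent line v = 0, i.e. y = 2. Restricting the cubic part to that line (v = 0) leaves u**3 ≠ 0, so f is not divisible by v and the branch is v² ≈ -u**3 to lowest order — this is a cusp.
Classification: cusp.


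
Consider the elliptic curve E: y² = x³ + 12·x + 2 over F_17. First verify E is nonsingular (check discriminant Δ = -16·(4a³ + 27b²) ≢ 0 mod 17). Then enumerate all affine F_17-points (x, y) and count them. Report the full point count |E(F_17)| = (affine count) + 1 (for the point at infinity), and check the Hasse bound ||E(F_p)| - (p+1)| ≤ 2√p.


Affine points = {(0, 6), (0, 11), (1, 7), (1, 10), (2, 0), (5, 0), (6, 1), (6, 16), (7, 2), (7, 15), (8, 7), (8, 10), (10, 0), (12, 2), (12, 15), (13, 3), (13, 14), (15, 2), (15, 15)}; affine count = 19; |E(F_17)| = 20.

Discriminant check: Δ ∝ 4a³ + 27b² = 4·12³ + 27·2² = 4·1728 + 27·4 ≡ 16 (mod 17). Nonzero ⇒ E is nonsingular.
For each x ∈ F_17, compute rhs = x³ + 12·x + 2 mod 17, then count y ∈ F_17 with y² ≡ rhs.
  x = 0: rhs = 2, matching y values: 6, 11 (2 points).
  x = 1: rhs = 15, matching y values: 7, 10 (2 points).
  x = 2: rhs = 0, matching y values: 0 (1 points).
  x = 3: rhs = 14, matching y values: none (0 points).
  x = 4: rhs = 12, matching y values: none (0 points).
  x = 5: rhs = 0, matching y values: 0 (1 points).
  x = 6: rhs = 1, matching y values: 1, 16 (2 points).
  x = 7: rhs = 4, matching y values: 2, 15 (2 points).
  x = 8: rhs = 15, matching y values: 7, 10 (2 points).
  x = 9: rhs = 6, matching y values: none (0 points).
  x = 10: rhs = 0, matching y values: 0 (1 points).
  x = 11: rhs = 3, matching y values: none (0 points).
  x = 12: rhs = 4, matching y values: 2, 15 (2 points).
  x = 13: rhs = 9, matching y values: 3, 14 (2 points).
  x = 14: rhs = 7, matching y values: none (0 points).
  x = 15: rhs = 4, matching y values: 2, 15 (2 points).
  x = 16: rhs = 6, matching y values: none (0 points).
Total affine count: 19.
Full point count |E(F_17)| = 19 + 1 = 20.
Hasse bound: |20 − (17+1)| = |2| = 2 ≤ 2√17 ≈ 8.2462 ✓.


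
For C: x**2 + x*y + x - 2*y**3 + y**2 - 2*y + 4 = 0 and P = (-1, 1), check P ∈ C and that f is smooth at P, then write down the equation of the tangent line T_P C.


Tangent line at P: 7 - 7*y = 0.

Step 1: f(-1, 1) = 0, so P lies on C.
Step 2: partial derivatives
  f_x(x, y) = 2*x + y + 1, f_y(x, y) = x - 6*y**2 + 2*y - 2.
  f_x(P) = 0, f_y(P) = -7 (gradient nonzero, so P is smooth).
Step 3: tangent line at P: 0·(x − -1) + -7·(y − 1) = 0.
Expanding: 7 - 7*y = 0.


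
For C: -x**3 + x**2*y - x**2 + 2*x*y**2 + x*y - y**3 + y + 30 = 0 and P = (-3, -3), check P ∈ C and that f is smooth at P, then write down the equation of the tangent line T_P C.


Tangent line at P: 12*x + 16*y + 84 = 0.

Step 1: f(-3, -3) = 0, so P lies on C.
Step 2: partial derivatives
  f_x(x, y) = -3*x**2 + 2*x*y - 2*x + 2*y**2 + y, f_y(x, y) = x**2 + 4*x*y + x - 3*y**2 + 1.
  f_x(P) = 12, f_y(P) = 16 (gradient nonzero, so P is smooth).
Step 3: tangent line at P: 12·(x − -3) + 16·(y − -3) = 0.
Expanding: 12*x + 16*y + 84 = 0.


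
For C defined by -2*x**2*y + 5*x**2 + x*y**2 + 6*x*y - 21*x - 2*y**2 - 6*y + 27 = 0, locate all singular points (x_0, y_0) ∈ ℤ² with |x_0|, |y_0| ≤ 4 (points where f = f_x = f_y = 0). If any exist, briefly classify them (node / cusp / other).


Singular points: {(3, 3)}; classification: node.

Compute partial derivatives:
  f_x = -4*x*y + 10*x + y**2 + 6*y - 21.
  f_y = -2*x**2 + 2*x*y + 6*x - 4*y - 6.
Scan x_0 ∈ {−4, ..., 4}. For each x_0, f_y(x_0, y) is a polynomial in y; find its integer roots y ∈ {−4, ..., 4}, then test f_x and f at those candidates.
  x = -4: f_y(-4, y) = -12*y - 62; no integer root y with |y| ≤ 4.
  x = -3: f_y(-3, y) = -10*y - 42; no integer root y with |y| ≤ 4.
  x = -2: f_y(-2, y) = -8*y - 26; no integer root y with |y| ≤ 4.
  x = -1: f_y(-1, y) = -6*y - 14; no integer root y with |y| ≤ 4.
  x = 0: f_y(0, y) = -4*y - 6; no integer root y with |y| ≤ 4.
  x = 1: f_y(1, y) = -2*y - 2; vanishes at y ∈ {-1}. (1, -1): f_x = -12 ≠ 0.
  x = 2: f_y(2, y) = -2; no integer root y with |y| ≤ 4.
  x = 3: f_y(3, y) = 2*y - 6; vanishes at y ∈ {3}. (3, 3): f_x = 0, f = 0 — SINGULAR.
  x = 4: f_y(4, y) = 4*y - 14; no integer root y with |y| ≤ 4.
Only singular point on the grid: (3, 3).
Classify: substitute x = 3 + u, y = 3 + v and expand: f = -2*u**2*v - u**2 + u*v**2 + v**2.
No constant or linear terms (consistent with a singular point). Quadratic part: -u**2 + v**2. Cubic part: -2*u**2*v + u*v**2.
The quadratic part v**2 - u**2 = (v − u)(v + u) splits into two distinct linear factors, so there are two distinct tangent lines y − 3 = ±(x − 3) — this is a node (ordinary double point).
Classification: node.


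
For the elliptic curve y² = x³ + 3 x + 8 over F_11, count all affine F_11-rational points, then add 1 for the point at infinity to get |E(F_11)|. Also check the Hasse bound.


Affine points = {(1, 1), (1, 10), (2, 0), (3, 0), (5, 4), (5, 7), (6, 0), (7, 3), (7, 8), (8, 4), (8, 7), (9, 4), (9, 7), (10, 2), (10, 9)}; affine count = 15; |E(F_11)| = 16.

Discriminant check: Δ ∝ 4a³ + 27b² = 4·3³ + 27·8² = 4·27 + 27·64 ≡ 10 (mod 11). Nonzero ⇒ E is nonsingular.
For each x ∈ F_11, compute rhs = x³ + 3·x + 8 mod 11, then count y ∈ F_11 with y² ≡ rhs.
  x = 0: rhs = 8, matching y values: none (0 points).
  x = 1: rhs = 1, matching y values: 1, 10 (2 points).
  x = 2: rhs = 0, matching y values: 0 (1 points).
  x = 3: rhs = 0, matching y values: 0 (1 points).
  x = 4: rhs = 7, matching y values: none (0 points).
  x = 5: rhs = 5, matching y values: 4, 7 (2 points).
  x = 6: rhs = 0, matching y values: 0 (1 points).
  x = 7: rhs = 9, matching y values: 3, 8 (2 points).
  x = 8: rhs = 5, matching y values: 4, 7 (2 points).
  x = 9: rhs = 5, matching y values: 4, 7 (2 points).
  x = 10: rhs = 4, matching y values: 2, 9 (2 points).
Total affine count: 15.
Full point count |E(F_11)| = 15 + 1 = 16.
Hasse bound: |16 − (11+1)| = |4| = 4 ≤ 2√11 ≈ 6.6332 ✓.


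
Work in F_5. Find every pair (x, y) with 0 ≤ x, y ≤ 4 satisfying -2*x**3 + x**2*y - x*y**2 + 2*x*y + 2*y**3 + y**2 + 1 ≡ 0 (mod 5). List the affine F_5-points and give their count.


Affine F_5-points: {(0, 4), (2, 0), (3, 2), (4, 2)}; count = 4.

For each of the 25 pairs (x, y) ∈ F_5², evaluate f(x, y) mod 5. Record the zeros.
  x = 0: [0↦1, 1↦4, 2↦1, 3↦4, 4↦0]  zeros at y ∈ {4}
  x = 1: [0↦4, 1↦4, 2↦1, 3↦2, 4↦4]  zeros at y ∈ ∅
  x = 2: [0↦0, 1↦4, 2↦3, 3↦4, 4↦4]  zeros at y ∈ {0}
  x = 3: [0↦2, 1↦2, 2↦0, 3↦3, 4↦3]  zeros at y ∈ {2}
  x = 4: [0↦3, 1↦1, 2↦0, 3↦2, 4↦4]  zeros at y ∈ {2}
Collecting zeros: affine points = {(0, 4), (2, 0), (3, 2), (4, 2)}.
Total count |C(F_5)_aff| = 4.


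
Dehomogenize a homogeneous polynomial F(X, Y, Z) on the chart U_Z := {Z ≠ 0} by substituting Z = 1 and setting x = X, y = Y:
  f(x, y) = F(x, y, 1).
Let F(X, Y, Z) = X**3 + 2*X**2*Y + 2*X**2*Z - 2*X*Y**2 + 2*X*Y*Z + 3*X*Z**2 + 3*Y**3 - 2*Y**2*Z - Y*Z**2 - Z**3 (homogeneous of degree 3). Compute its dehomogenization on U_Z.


f(x, y) = x**3 + 2*x**2*y + 2*x**2 - 2*x*y**2 + 2*x*y + 3*x + 3*y**3 - 2*y**2 - y - 1

On U_Z we set Z = 1. Each monomial c·X^i·Y^j·Z^k in F becomes c·x^i·y^j·1^k = c·x^i·y^j.
Substituting Z = 1: F(X, Y, 1) = x**3 + 2*x**2*y + 2*x**2 - 2*x*y**2 + 2*x*y + 3*x + 3*y**3 - 2*y**2 - y - 1.
Note: deg(f) ≤ deg(F) = 3; strict inequality happens when F is divisible by Z (lost terms).


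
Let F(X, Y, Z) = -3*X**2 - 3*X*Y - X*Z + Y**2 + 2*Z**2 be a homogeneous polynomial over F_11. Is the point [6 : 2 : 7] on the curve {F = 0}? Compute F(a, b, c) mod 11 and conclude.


F(6,2,7) ≡ 4 (mod 11); P is NOT on the curve.

Evaluate F(6, 2, 7) term-by-term (mod 11).
  -3*X**2 ↦ -3·36·1·1 = -108
  -3*X*Y ↦ -3·6·2·1 = -36
  -X*Z ↦ -1·6·1·7 = -42
  Y**2 ↦ 1·1·4·1 = 4
  2*Z**2 ↦ 2·1·1·49 = 98
Sum: F(6, 2, 7) = (-108) + (-36) + (-42) + (4) + (98) = -84.
Reducing mod 11: -84 ≡ 4 (mod 11).
Since F(a, b, c) ≡ 4 ≠ 0 (mod 11), P does NOT lie on the curve.


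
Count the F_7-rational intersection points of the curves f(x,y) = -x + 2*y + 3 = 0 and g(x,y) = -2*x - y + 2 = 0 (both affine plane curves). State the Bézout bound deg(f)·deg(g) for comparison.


Common zeros: {(0, 2)}; count = 1; Bézout bound = 1.

deg(f) = 1, deg(g) = 1, so Bézout bound = 1.
Scan x ∈ F_7. For each x, list the y ∈ F_7 with f(x, y) ≡ 0 and those with g(x, y) ≡ 0 (mod 7); the common zeros in that column are the intersection.
  x = 0: f ≡ 0 at y ∈ {2}; g ≡ 0 at y ∈ {2}; common: {2}.
  x = 1: f ≡ 0 at y ∈ {6}; g ≡ 0 at y ∈ {0}; common: ∅.
  x = 2: f ≡ 0 at y ∈ {3}; g ≡ 0 at y ∈ {5}; common: ∅.
  x = 3: f ≡ 0 at y ∈ {0}; g ≡ 0 at y ∈ {3}; common: ∅.
  x = 4: f ≡ 0 at y ∈ {4}; g ≡ 0 at y ∈ {1}; common: ∅.
  x = 5: f ≡ 0 at y ∈ {1}; g ≡ 0 at y ∈ {6}; common: ∅.
  x = 6: f ≡ 0 at y ∈ {5}; g ≡ 0 at y ∈ {4}; common: ∅.
Collecting: common zeros = {(0, 2)}, so the count is 1.
Comparison with the Bézout bound: 1 ≤ 1 = deg(f)·deg(g), as expected for curves with no common component (the bound is attained).


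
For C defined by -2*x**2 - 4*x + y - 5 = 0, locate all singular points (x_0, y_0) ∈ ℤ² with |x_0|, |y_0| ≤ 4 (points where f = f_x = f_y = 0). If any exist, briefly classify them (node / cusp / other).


No singular points in the scanned grid; C is smooth there.

Compute partial derivatives:
  f_x = -4*x - 4.
  f_y = 1.
f_y = 1 is a nonzero constant, so f_y never vanishes: no point (x, y) can satisfy f = f_x = f_y = 0. In particular no (x, y) ∈ {−4, ..., 4}² is singular; the curve is smooth.


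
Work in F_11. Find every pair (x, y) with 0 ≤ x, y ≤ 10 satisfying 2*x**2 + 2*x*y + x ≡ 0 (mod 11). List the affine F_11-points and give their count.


Affine F_11-points: {(0, 0), (0, 1), (0, 2), (0, 3), (0, 4), (0, 5), (0, 6), (0, 7), (0, 8), (0, 9), (0, 10), (1, 4), (2, 3), (3, 2), (4, 1), (5, 0), (6, 10), (7, 9), (8, 8), (9, 7), (10, 6)}; count = 21.

For each of the 121 pairs (x, y) ∈ F_11², evaluate f(x, y) mod 11. Record the zeros.
  x = 0: [0↦0, 1↦0, 2↦0, 3↦0, 4↦0, 5↦0, 6↦0, 7↦0, 8↦0, 9↦0, 10↦0]  zeros at y ∈ {0, 1, 2, 3, 4, 5, 6, 7, 8, 9, 10}
  x = 1: [0↦3, 1↦5, 2↦7, 3↦9, 4↦0, 5↦2, 6↦4, 7↦6, 8↦8, 9↦10, 10↦1]  zeros at y ∈ {4}
  x = 2: [0↦10, 1↦3, 2↦7, 3↦0, 4↦4, 5↦8, 6↦1, 7↦5, 8↦9, 9↦2, 10↦6]  zeros at y ∈ {3}
  x = 3: [0↦10, 1↦5, 2↦0, 3↦6, 4↦1, 5↦7, 6↦2, 7↦8, 8↦3, 9↦9, 10↦4]  zeros at y ∈ {2}
  x = 4: [0↦3, 1↦0, 2↦8, 3↦5, 4↦2, 5↦10, 6↦7, 7↦4, 8↦1, 9↦9, 10↦6]  zeros at y ∈ {1}
  x = 5: [0↦0, 1↦10, 2↦9, 3↦8, 4↦7, 5↦6, 6↦5, 7↦4, 8↦3, 9↦2, 10↦1]  zeros at y ∈ {0}
  x = 6: [0↦1, 1↦2, 2↦3, 3↦4, 4↦5, 5↦6, 6↦7, 7↦8, 8↦9, 9↦10, 10↦0]  zeros at y ∈ {10}
  x = 7: [0↦6, 1↦9, 2↦1, 3↦4, 4↦7, 5↦10, 6↦2, 7↦5, 8↦8, 9↦0, 10↦3]  zeros at y ∈ {9}
  x = 8: [0↦4, 1↦9, 2↦3, 3↦8, 4↦2, 5↦7, 6↦1, 7↦6, 8↦0, 9↦5, 10↦10]  zeros at y ∈ {8}
  x = 9: [0↦6, 1↦2, 2↦9, 3↦5, 4↦1, 5↦8, 6↦4, 7↦0, 8↦7, 9↦3, 10↦10]  zeros at y ∈ {7}
  x = 10: [0↦1, 1↦10, 2↦8, 3↦6, 4↦4, 5↦2, 6↦0, 7↦9, 8↦7, 9↦5, 10↦3]  zeros at y ∈ {6}
Collecting zeros: affine points = {(0, 0), (0, 1), (0, 2), (0, 3), (0, 4), (0, 5), (0, 6), (0, 7), (0, 8), (0, 9), (0, 10), (1, 4), (2, 3), (3, 2), (4, 1), (5, 0), (6, 10), (7, 9), (8, 8), (9, 7), (10, 6)}.
Total count |C(F_11)_aff| = 21.


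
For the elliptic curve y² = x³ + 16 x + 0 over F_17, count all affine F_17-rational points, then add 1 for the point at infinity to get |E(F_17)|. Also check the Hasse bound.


Affine points = {(0, 0), (1, 0), (4, 3), (4, 14), (5, 1), (5, 16), (7, 8), (7, 9), (10, 2), (10, 15), (12, 4), (12, 13), (13, 5), (13, 12), (16, 0)}; affine count = 15; |E(F_17)| = 16.

Discriminant check: Δ ∝ 4a³ + 27b² = 4·16³ + 27·0² = 4·4096 + 27·0 ≡ 13 (mod 17). Nonzero ⇒ E is nonsingular.
For each x ∈ F_17, compute rhs = x³ + 16·x + 0 mod 17, then count y ∈ F_17 with y² ≡ rhs.
  x = 0: rhs = 0, matching y values: 0 (1 points).
  x = 1: rhs = 0, matching y values: 0 (1 points).
  x = 2: rhs = 6, matching y values: none (0 points).
  x = 3: rhs = 7, matching y values: none (0 points).
  x = 4: rhs = 9, matching y values: 3, 14 (2 points).
  x = 5: rhs = 1, matching y values: 1, 16 (2 points).
  x = 6: rhs = 6, matching y values: none (0 points).
  x = 7: rhs = 13, matching y values: 8, 9 (2 points).
  x = 8: rhs = 11, matching y values: none (0 points).
  x = 9: rhs = 6, matching y values: none (0 points).
  x = 10: rhs = 4, matching y values: 2, 15 (2 points).
  x = 11: rhs = 11, matching y values: none (0 points).
  x = 12: rhs = 16, matching y values: 4, 13 (2 points).
  x = 13: rhs = 8, matching y values: 5, 12 (2 points).
  x = 14: rhs = 10, matching y values: none (0 points).
  x = 15: rhs = 11, matching y values: none (0 points).
  x = 16: rhs = 0, matching y values: 0 (1 points).
Total affine count: 15.
Full point count |E(F_17)| = 15 + 1 = 16.
Hasse bound: |16 − (17+1)| = |-2| = 2 ≤ 2√17 ≈ 8.2462 ✓.


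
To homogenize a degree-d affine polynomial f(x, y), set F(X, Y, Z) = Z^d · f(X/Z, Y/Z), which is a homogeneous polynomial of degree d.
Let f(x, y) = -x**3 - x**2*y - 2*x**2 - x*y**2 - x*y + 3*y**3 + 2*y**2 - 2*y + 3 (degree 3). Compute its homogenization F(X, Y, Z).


F(X, Y, Z) = -X**3 - X**2*Y - 2*X**2*Z - X*Y**2 - X*Y*Z + 3*Y**3 + 2*Y**2*Z - 2*Y*Z**2 + 3*Z**3

deg(f) = 3.
Substitute x = X/Z, y = Y/Z into f, then multiply by Z^3.
  monomial -1·x^3·y^0 ↦ -1·X^3·Y^0·Z^0.
  monomial -1·x^2·y^1 ↦ -1·X^2·Y^1·Z^0.
  monomial -2·x^2·y^0 ↦ -2·X^2·Y^0·Z^1.
  monomial -1·x^1·y^2 ↦ -1·X^1·Y^2·Z^0.
  monomial -1·x^1·y^1 ↦ -1·X^1·Y^1·Z^1.
  monomial 3·x^0·y^3 ↦ 3·X^0·Y^3·Z^0.
  monomial 2·x^0·y^2 ↦ 2·X^0·Y^2·Z^1.
  monomial -2·x^0·y^1 ↦ -2·X^0·Y^1·Z^2.
  monomial 3·x^0·y^0 ↦ 3·X^0·Y^0·Z^3.
Collecting: F(X, Y, Z) = -X**3 - X**2*Y - 2*X**2*Z - X*Y**2 - X*Y*Z + 3*Y**3 + 2*Y**2*Z - 2*Y*Z**2 + 3*Z**3.


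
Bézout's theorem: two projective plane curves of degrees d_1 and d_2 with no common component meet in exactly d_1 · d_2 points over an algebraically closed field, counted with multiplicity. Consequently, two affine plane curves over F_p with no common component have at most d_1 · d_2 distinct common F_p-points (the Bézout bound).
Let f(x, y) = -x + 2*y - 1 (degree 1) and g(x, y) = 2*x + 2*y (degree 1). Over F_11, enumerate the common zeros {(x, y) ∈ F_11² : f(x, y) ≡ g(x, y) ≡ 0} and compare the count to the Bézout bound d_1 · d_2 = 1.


Common zeros: {(7, 4)}; count = 1; Bézout bound = 1.

deg(f) = 1, deg(g) = 1, so Bézout bound = 1.
Scan x ∈ F_11. For each x, list the y ∈ F_11 with f(x, y) ≡ 0 and those with g(x, y) ≡ 0 (mod 11); the common zeros in that column are the intersection.
  x = 0: f ≡ 0 at y ∈ {6}; g ≡ 0 at y ∈ {0}; common: ∅.
  x = 1: f ≡ 0 at y ∈ {1}; g ≡ 0 at y ∈ {10}; common: ∅.
  x = 2: f ≡ 0 at y ∈ {7}; g ≡ 0 at y ∈ {9}; common: ∅.
  x = 3: f ≡ 0 at y ∈ {2}; g ≡ 0 at y ∈ {8}; common: ∅.
  x = 4: f ≡ 0 at y ∈ {8}; g ≡ 0 at y ∈ {7}; common: ∅.
  x = 5: f ≡ 0 at y ∈ {3}; g ≡ 0 at y ∈ {6}; common: ∅.
  x = 6: f ≡ 0 at y ∈ {9}; g ≡ 0 at y ∈ {5}; common: ∅.
  x = 7: f ≡ 0 at y ∈ {4}; g ≡ 0 at y ∈ {4}; common: {4}.
  x = 8: f ≡ 0 at y ∈ {10}; g ≡ 0 at y ∈ {3}; common: ∅.
  x = 9: f ≡ 0 at y ∈ {5}; g ≡ 0 at y ∈ {2}; common: ∅.
  x = 10: f ≡ 0 at y ∈ {0}; g ≡ 0 at y ∈ {1}; common: ∅.
Collecting: common zeros = {(7, 4)}, so the count is 1.
Comparison with the Bézout bound: 1 ≤ 1 = deg(f)·deg(g), as expected for curves with no common component (the bound is attained).


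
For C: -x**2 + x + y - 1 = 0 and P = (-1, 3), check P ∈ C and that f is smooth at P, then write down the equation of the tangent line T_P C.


Tangent line at P: 3*x + y = 0.

Step 1: f(-1, 3) = 0, so P lies on C.
Step 2: partial derivatives
  f_x(x, y) = 1 - 2*x, f_y(x, y) = 1.
  f_x(P) = 3, f_y(P) = 1 (gradient nonzero, so P is smooth).
Step 3: tangent line at P: 3·(x − -1) + 1·(y − 3) = 0.
Expanding: 3*x + y = 0.


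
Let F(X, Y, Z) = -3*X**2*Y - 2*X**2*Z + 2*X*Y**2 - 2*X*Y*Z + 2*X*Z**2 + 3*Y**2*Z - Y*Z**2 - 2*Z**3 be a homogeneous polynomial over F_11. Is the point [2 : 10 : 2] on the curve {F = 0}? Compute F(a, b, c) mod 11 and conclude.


F(2,10,2) ≡ 7 (mod 11); P is NOT on the curve.

Evaluate F(2, 10, 2) term-by-term (mod 11).
  -3*X**2*Y ↦ -3·4·10·1 = -120
  -2*X**2*Z ↦ -2·4·1·2 = -16
  2*X*Y**2 ↦ 2·2·100·1 = 400
  -2*X*Y*Z ↦ -2·2·10·2 = -80
  2*X*Z**2 ↦ 2·2·1·4 = 16
  3*Y**2*Z ↦ 3·1·100·2 = 600
  -Y*Z**2 ↦ -1·1·10·4 = -40
  -2*Z**3 ↦ -2·1·1·8 = -16
Sum: F(2, 10, 2) = (-120) + (-16) + (400) + (-80) + (16) + (600) + (-40) + (-16) = 744.
Reducing mod 11: 744 ≡ 7 (mod 11).
Since F(a, b, c) ≡ 7 ≠ 0 (mod 11), P does NOT lie on the curve.


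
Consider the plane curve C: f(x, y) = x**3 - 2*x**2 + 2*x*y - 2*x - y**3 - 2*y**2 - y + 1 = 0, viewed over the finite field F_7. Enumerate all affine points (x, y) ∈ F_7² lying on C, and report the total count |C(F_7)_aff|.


Affine F_7-points: {(2, 6), (5, 6), (6, 0)}; count = 3.

For each of the 49 pairs (x, y) ∈ F_7², evaluate f(x, y) mod 7. Record the zeros.
  x = 0: [0↦1, 1↦4, 2↦4, 3↦2, 4↦6, 5↦3, 6↦1]  zeros at y ∈ ∅
  x = 1: [0↦5, 1↦3, 2↦5, 3↦5, 4↦4, 5↦3, 6↦3]  zeros at y ∈ ∅
  x = 2: [0↦4, 1↦4, 2↦1, 3↦3, 4↦4, 5↦5, 6↦0]  zeros at y ∈ {6}
  x = 3: [0↦4, 1↦6, 2↦5, 3↦2, 4↦5, 5↦1, 6↦5]  zeros at y ∈ ∅
  x = 4: [0↦4, 1↦1, 2↦2, 3↦1, 4↦6, 5↦4, 6↦3]  zeros at y ∈ ∅
  x = 5: [0↦3, 1↦2, 2↦5, 3↦6, 4↦6, 5↦6, 6↦0]  zeros at y ∈ {6}
  x = 6: [0↦0, 1↦1, 2↦6, 3↦2, 4↦4, 5↦6, 6↦2]  zeros at y ∈ {0}
Collecting zeros: affine points = {(2, 6), (5, 6), (6, 0)}.
Total count |C(F_7)_aff| = 3.


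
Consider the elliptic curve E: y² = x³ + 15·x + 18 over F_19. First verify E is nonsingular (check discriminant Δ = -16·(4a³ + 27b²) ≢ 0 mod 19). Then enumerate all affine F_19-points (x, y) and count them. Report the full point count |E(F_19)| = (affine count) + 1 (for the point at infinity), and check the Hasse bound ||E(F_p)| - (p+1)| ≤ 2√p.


Affine points = {(4, 3), (4, 16), (5, 3), (5, 16), (6, 1), (6, 18), (8, 2), (8, 17), (10, 3), (10, 16), (12, 8), (12, 11), (13, 4), (13, 15)}; affine count = 14; |E(F_19)| = 15.

Discriminant check: Δ ∝ 4a³ + 27b² = 4·15³ + 27·18² = 4·3375 + 27·324 ≡ 18 (mod 19). Nonzero ⇒ E is nonsingular.
For each x ∈ F_19, compute rhs = x³ + 15·x + 18 mod 19, then count y ∈ F_19 with y² ≡ rhs.
  x = 0: rhs = 18, matching y values: none (0 points).
  x = 1: rhs = 15, matching y values: none (0 points).
  x = 2: rhs = 18, matching y values: none (0 points).
  x = 3: rhs = 14, matching y values: none (0 points).
  x = 4: rhs = 9, matching y values: 3, 16 (2 points).
  x = 5: rhs = 9, matching y values: 3, 16 (2 points).
  x = 6: rhs = 1, matching y values: 1, 18 (2 points).
  x = 7: rhs = 10, matching y values: none (0 points).
  x = 8: rhs = 4, matching y values: 2, 17 (2 points).
  x = 9: rhs = 8, matching y values: none (0 points).
  x = 10: rhs = 9, matching y values: 3, 16 (2 points).
  x = 11: rhs = 13, matching y values: none (0 points).
  x = 12: rhs = 7, matching y values: 8, 11 (2 points).
  x = 13: rhs = 16, matching y values: 4, 15 (2 points).
  x = 14: rhs = 8, matching y values: none (0 points).
  x = 15: rhs = 8, matching y values: none (0 points).
  x = 16: rhs = 3, matching y values: none (0 points).
  x = 17: rhs = 18, matching y values: none (0 points).
  x = 18: rhs = 2, matching y values: none (0 points).
Total affine count: 14.
Full point count |E(F_19)| = 14 + 1 = 15.
Hasse bound: |15 − (19+1)| = |-5| = 5 ≤ 2√19 ≈ 8.7178 ✓.


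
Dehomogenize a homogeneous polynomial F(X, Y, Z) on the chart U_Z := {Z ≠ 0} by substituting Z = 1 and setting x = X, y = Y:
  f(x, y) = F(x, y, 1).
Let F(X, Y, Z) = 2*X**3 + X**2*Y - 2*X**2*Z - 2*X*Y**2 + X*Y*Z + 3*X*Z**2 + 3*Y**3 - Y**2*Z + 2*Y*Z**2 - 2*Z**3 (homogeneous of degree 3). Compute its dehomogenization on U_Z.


f(x, y) = 2*x**3 + x**2*y - 2*x**2 - 2*x*y**2 + x*y + 3*x + 3*y**3 - y**2 + 2*y - 2

On U_Z we set Z = 1. Each monomial c·X^i·Y^j·Z^k in F becomes c·x^i·y^j·1^k = c·x^i·y^j.
Substituting Z = 1: F(X, Y, 1) = 2*x**3 + x**2*y - 2*x**2 - 2*x*y**2 + x*y + 3*x + 3*y**3 - y**2 + 2*y - 2.
Note: deg(f) ≤ deg(F) = 3; strict inequality happens when F is divisible by Z (lost terms).


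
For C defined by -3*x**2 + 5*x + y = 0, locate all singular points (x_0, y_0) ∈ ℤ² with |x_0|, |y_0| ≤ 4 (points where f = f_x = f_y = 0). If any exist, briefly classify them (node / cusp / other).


No singular points in the scanned grid; C is smooth there.

Compute partial derivatives:
  f_x = 5 - 6*x.
  f_y = 1.
f_y = 1 is a nonzero constant, so f_y never vanishes: no point (x, y) can satisfy f = f_x = f_y = 0. In particular no (x, y) ∈ {−4, ..., 4}² is singular; the curve is smooth.


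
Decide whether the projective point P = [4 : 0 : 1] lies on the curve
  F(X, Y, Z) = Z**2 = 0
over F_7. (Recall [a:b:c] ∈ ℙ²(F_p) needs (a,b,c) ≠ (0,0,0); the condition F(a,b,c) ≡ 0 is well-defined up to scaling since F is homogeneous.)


F(4,0,1) ≡ 1 (mod 7); P is NOT on the curve.

Evaluate F(4, 0, 1) term-by-term (mod 7).
  Z**2 ↦ 1·1·1·1 = 1
Sum: F(4, 0, 1) = (1) = 1.
Reducing mod 7: 1 ≡ 1 (mod 7).
Since F(a, b, c) ≡ 1 ≠ 0 (mod 7), P does NOT lie on the curve.


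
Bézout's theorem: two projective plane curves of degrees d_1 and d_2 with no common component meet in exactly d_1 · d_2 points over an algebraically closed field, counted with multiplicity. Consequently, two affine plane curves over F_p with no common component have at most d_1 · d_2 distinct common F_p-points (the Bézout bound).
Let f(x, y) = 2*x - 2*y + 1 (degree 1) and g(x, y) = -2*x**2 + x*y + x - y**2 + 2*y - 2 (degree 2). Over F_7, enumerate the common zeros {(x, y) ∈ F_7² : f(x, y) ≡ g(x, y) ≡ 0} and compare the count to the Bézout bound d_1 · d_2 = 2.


Common zeros: ∅; count = 0; Bézout bound = 2.

deg(f) = 1, deg(g) = 2, so Bézout bound = 2.
Scan x ∈ F_7. For each x, list the y ∈ F_7 with f(x, y) ≡ 0 and those with g(x, y) ≡ 0 (mod 7); the common zeros in that column are the intersection.
  x = 0: f ≡ 0 at y ∈ {4}; g ≡ 0 at y ∈ ∅; common: ∅.
  x = 1: f ≡ 0 at y ∈ {5}; g ≡ 0 at y ∈ {4, 6}; common: ∅.
  x = 2: f ≡ 0 at y ∈ {6}; g ≡ 0 at y ∈ ∅; common: ∅.
  x = 3: f ≡ 0 at y ∈ {0}; g ≡ 0 at y ∈ ∅; common: ∅.
  x = 4: f ≡ 0 at y ∈ {1}; g ≡ 0 at y ∈ {3}; common: ∅.
  x = 5: f ≡ 0 at y ∈ {2}; g ≡ 0 at y ∈ {3, 4}; common: ∅.
  x = 6: f ≡ 0 at y ∈ {3}; g ≡ 0 at y ∈ {2, 6}; common: ∅.
Collecting: common zeros = ∅, so the count is 0.
Comparison with the Bézout bound: 0 ≤ 2 = deg(f)·deg(g), as expected for curves with no common component (the affine F_7-count falls short of the bound because intersections may lie at infinity, over extension fields, or carry multiplicity).


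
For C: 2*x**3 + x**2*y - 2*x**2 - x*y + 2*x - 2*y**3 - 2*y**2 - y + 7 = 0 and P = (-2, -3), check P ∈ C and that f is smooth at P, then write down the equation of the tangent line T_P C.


Tangent line at P: 49*x - 37*y - 13 = 0.

Step 1: f(-2, -3) = 0, so P lies on C.
Step 2: partial derivatives
  f_x(x, y) = 6*x**2 + 2*x*y - 4*x - y + 2, f_y(x, y) = x**2 - x - 6*y**2 - 4*y - 1.
  f_x(P) = 49, f_y(P) = -37 (gradient nonzero, so P is smooth).
Step 3: tangent line at P: 49·(x − -2) + -37·(y − -3) = 0.
Expanding: 49*x - 37*y - 13 = 0.


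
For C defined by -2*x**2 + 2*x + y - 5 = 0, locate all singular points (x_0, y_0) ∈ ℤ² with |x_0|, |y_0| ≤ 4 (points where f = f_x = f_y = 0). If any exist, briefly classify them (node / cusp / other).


No singular points in the scanned grid; C is smooth there.

Compute partial derivatives:
  f_x = 2 - 4*x.
  f_y = 1.
f_y = 1 is a nonzero constant, so f_y never vanishes: no point (x, y) can satisfy f = f_x = f_y = 0. In particular no (x, y) ∈ {−4, ..., 4}² is singular; the curve is smooth.
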